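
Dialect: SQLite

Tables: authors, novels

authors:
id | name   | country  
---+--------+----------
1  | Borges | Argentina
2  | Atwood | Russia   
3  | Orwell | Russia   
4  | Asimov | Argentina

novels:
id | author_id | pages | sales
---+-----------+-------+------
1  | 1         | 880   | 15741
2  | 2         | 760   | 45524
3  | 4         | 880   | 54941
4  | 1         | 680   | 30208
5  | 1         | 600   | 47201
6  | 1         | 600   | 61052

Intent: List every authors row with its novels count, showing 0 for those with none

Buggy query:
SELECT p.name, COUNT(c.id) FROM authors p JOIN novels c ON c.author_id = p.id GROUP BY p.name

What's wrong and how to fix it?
Bug: INNER JOIN drops authors rows that have no matching novels rows

Fix: Switch to LEFT JOIN to retain unmatched parent rows

Corrected query:
SELECT p.name, COUNT(c.id) FROM authors p LEFT JOIN novels c ON c.author_id = p.id GROUP BY p.name

Result:
name   | COUNT(c.id)
-------+------------
Asimov | 1          
Atwood | 1          
Borges | 4          
Orwell | 0          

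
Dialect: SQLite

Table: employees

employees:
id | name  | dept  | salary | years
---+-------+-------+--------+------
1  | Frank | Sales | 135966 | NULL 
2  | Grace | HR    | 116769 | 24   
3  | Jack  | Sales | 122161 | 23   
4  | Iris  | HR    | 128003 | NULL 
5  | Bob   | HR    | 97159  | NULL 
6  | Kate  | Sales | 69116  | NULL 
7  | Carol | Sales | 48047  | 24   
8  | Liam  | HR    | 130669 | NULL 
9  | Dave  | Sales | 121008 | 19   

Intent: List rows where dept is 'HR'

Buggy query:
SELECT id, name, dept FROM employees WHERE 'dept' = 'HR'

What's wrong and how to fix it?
Bug: 'dept' in single quotes is a string literal, not the column; the comparison is literal-vs-literal and never true

Fix: Reference the column as dept without single quotes

Corrected query:
SELECT id, name, dept FROM employees WHERE dept = 'HR'

Result:
id | name  | dept
---+-------+-----
2  | Grace | HR  
4  | Iris  | HR  
5  | Bob   | HR  
8  | Liam  | HR  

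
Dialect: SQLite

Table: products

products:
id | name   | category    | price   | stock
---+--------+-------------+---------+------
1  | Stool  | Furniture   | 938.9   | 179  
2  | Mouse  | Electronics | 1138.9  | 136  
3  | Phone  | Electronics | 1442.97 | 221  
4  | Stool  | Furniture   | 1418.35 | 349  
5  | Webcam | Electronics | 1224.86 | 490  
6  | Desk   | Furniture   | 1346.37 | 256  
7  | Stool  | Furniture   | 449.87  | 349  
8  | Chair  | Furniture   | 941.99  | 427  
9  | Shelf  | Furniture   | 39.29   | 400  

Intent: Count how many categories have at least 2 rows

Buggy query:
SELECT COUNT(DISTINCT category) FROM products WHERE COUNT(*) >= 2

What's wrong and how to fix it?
Bug: WHERE filters individual rows, not groups, so a group-level COUNT is invalid there

Fix: Use a subquery that GROUPs and filters with HAVING, then count its rows

Corrected query:
SELECT COUNT(*) FROM (SELECT category FROM products GROUP BY category HAVING COUNT(*) >= 2)

Result:
COUNT(*)
--------
2       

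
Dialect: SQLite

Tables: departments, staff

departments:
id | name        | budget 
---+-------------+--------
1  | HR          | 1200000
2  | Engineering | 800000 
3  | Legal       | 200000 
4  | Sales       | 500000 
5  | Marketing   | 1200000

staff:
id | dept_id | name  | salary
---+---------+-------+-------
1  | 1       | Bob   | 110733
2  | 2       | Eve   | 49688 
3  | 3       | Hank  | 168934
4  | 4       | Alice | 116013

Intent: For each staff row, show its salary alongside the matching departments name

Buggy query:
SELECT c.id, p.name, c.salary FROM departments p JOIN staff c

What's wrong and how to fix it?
Bug: JOIN with no ON clause produces a cartesian product; every staff row pairs with every departments row

Fix: Specify the join condition linking the foreign key to the parent id

Corrected query:
SELECT c.id, p.name, c.salary FROM departments p JOIN staff c ON c.dept_id = p.id

Result:
id | name        | salary
---+-------------+-------
1  | HR          | 110733
2  | Engineering | 49688 
3  | Legal       | 168934
4  | Sales       | 116013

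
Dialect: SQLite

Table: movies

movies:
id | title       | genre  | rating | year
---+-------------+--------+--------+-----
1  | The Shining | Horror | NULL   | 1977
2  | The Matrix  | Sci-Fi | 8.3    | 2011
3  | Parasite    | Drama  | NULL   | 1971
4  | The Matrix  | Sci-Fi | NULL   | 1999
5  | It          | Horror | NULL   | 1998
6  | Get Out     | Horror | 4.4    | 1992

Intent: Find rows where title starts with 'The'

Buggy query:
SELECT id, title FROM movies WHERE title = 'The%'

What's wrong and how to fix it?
Bug: Wildcards only work with LIKE; '=' treats '%' as a literal character

Fix: Use LIKE for wildcard pattern matching

Corrected query:
SELECT id, title FROM movies WHERE title LIKE 'The%'

Result:
id | title      
---+------------
1  | The Shining
2  | The Matrix 
4  | The Matrix 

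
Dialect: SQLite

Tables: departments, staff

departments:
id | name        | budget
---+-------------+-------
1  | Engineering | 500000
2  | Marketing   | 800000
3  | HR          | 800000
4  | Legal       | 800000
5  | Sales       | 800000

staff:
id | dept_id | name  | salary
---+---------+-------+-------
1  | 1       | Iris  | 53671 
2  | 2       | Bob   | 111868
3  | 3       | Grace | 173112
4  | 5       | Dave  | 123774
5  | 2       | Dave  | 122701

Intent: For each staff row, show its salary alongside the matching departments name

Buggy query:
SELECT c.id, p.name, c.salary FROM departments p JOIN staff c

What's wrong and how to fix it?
Bug: Missing join condition: each staff row is matched to all departments rows instead of just its own

Fix: Specify the join condition linking the foreign key to the parent id

Corrected query:
SELECT c.id, p.name, c.salary FROM departments p JOIN staff c ON c.dept_id = p.id

Result:
id | name        | salary
---+-------------+-------
1  | Engineering | 53671 
2  | Marketing   | 111868
3  | HR          | 173112
4  | Sales       | 123774
5  | Marketing   | 122701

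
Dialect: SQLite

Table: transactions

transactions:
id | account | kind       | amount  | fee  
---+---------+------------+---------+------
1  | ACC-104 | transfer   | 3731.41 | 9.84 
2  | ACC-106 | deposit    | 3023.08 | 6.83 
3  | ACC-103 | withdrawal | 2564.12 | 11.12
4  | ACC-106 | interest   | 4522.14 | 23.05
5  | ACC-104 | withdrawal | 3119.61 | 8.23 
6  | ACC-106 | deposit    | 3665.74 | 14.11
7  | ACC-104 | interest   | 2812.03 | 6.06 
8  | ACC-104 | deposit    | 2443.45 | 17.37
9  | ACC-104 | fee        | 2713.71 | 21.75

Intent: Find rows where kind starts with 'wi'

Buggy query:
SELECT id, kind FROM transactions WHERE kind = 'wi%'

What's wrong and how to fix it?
Bug: '=' compares the literal string including the % character; pattern matching needs LIKE

Fix: Replace '=' with LIKE so 'wi%' is treated as a pattern

Corrected query:
SELECT id, kind FROM transactions WHERE kind LIKE 'wi%'

Result:
id | kind      
---+-----------
3  | withdrawal
5  | withdrawal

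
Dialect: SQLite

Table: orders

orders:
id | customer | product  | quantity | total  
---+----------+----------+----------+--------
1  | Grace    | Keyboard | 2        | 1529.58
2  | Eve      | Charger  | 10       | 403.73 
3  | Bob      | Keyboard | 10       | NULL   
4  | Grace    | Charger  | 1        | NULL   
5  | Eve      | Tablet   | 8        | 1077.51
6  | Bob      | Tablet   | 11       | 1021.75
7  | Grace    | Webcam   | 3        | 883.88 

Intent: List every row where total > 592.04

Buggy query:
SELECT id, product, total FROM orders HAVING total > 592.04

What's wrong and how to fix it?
Bug: This is a non-aggregate query (no GROUP BY, no aggregates), so in SQLite the HAVING clause is invalid here; a row-level condition belongs in WHERE

Fix: Replace HAVING with WHERE since the condition applies to individual rows

Corrected query:
SELECT id, product, total FROM orders WHERE total > 592.04

Result:
id | product  | total  
---+----------+--------
1  | Keyboard | 1529.58
5  | Tablet   | 1077.51
6  | Tablet   | 1021.75
7  | Webcam   | 883.88 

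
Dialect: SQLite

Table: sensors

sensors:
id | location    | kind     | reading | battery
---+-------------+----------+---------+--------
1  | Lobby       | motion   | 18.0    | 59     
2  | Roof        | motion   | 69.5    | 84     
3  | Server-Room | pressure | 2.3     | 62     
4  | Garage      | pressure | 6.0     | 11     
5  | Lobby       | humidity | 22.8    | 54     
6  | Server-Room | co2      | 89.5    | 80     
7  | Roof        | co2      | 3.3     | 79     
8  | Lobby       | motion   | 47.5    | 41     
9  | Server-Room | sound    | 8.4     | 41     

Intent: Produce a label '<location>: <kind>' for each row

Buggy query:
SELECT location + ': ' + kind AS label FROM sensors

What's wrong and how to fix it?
Bug: SQLite uses || for string concatenation; + coerces text to numbers (yielding 0)

Fix: Use the || operator for string concatenation

Corrected query:
SELECT location || ': ' || kind AS label FROM sensors

Result:
label                
---------------------
Lobby: motion        
Roof: motion         
Server-Room: pressure
Garage: pressure     
Lobby: humidity      
Server-Room: co2     
Roof: co2            
Lobby: motion        
Server-Room: sound   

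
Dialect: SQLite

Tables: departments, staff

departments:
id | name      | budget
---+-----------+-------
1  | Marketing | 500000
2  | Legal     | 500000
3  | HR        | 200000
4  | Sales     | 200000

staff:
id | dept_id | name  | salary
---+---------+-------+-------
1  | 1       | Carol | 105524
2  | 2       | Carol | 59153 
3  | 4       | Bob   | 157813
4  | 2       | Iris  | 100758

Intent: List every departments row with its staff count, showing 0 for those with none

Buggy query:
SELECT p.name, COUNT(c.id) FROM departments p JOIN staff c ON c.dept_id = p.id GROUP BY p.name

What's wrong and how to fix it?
Bug: INNER JOIN drops departments rows that have no matching staff rows

Fix: Use LEFT JOIN so parents without children still appear (COUNT(c.id) gives 0)

Corrected query:
SELECT p.name, COUNT(c.id) FROM departments p LEFT JOIN staff c ON c.dept_id = p.id GROUP BY p.name

Result:
name      | COUNT(c.id)
----------+------------
HR        | 0          
Legal     | 2          
Marketing | 1          
Sales     | 1          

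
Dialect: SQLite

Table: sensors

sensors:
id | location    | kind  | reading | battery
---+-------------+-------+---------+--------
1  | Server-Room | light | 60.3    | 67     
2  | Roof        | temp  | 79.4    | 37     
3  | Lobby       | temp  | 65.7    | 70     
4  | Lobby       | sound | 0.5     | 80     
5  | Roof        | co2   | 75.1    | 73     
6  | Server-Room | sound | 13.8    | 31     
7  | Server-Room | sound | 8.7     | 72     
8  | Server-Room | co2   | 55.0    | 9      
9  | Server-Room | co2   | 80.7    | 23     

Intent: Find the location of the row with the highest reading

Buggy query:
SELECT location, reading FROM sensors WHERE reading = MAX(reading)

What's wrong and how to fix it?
Bug: MAX(reading) is an aggregate and cannot be used directly in WHERE

Fix: Wrap MAX in a scalar subquery so WHERE compares against a single value

Corrected query:
SELECT location, reading FROM sensors WHERE reading = (SELECT MAX(reading) FROM sensors)

Result:
location    | reading
------------+--------
Server-Room | 80.7   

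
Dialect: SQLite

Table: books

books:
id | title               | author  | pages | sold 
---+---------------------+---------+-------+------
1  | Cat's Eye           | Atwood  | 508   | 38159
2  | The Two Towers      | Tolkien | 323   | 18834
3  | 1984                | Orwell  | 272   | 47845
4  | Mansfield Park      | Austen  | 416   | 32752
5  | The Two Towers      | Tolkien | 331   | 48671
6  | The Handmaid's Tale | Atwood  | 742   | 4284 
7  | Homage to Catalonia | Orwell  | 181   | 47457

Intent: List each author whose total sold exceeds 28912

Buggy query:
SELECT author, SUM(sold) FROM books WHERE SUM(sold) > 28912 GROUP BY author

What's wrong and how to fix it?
Bug: Aggregate functions cannot appear in a WHERE clause

Fix: Move the aggregate condition to a HAVING clause

Corrected query:
SELECT author, SUM(sold) FROM books GROUP BY author HAVING SUM(sold) > 28912

Result:
author  | SUM(sold)
--------+----------
Atwood  | 42443    
Austen  | 32752    
Orwell  | 95302    
Tolkien | 67505    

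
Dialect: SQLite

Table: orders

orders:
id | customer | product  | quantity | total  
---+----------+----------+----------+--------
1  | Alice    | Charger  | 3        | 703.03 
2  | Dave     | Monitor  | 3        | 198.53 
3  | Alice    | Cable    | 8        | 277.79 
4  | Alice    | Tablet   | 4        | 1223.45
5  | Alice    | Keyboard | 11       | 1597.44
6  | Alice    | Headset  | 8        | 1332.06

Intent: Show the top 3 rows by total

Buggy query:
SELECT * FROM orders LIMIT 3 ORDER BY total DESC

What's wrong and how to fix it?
Bug: ORDER BY cannot follow LIMIT; LIMIT is the final clause

Fix: Swap the clauses: ORDER BY first, then LIMIT

Corrected query:
SELECT * FROM orders ORDER BY total DESC LIMIT 3

Result:
id | customer | product  | quantity | total  
---+----------+----------+----------+--------
5  | Alice    | Keyboard | 11       | 1597.44
6  | Alice    | Headset  | 8        | 1332.06
4  | Alice    | Tablet   | 4        | 1223.45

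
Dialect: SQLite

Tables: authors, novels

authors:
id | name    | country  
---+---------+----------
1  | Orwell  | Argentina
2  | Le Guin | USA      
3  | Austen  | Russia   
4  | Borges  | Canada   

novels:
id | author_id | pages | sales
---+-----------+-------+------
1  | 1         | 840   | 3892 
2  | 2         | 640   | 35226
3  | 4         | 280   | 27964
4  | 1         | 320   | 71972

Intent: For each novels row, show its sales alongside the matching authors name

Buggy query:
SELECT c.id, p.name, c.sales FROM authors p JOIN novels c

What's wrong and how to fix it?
Bug: JOIN with no ON clause produces a cartesian product; every novels row pairs with every authors row

Fix: Add ON c.author_id = p.id to the JOIN

Corrected query:
SELECT c.id, p.name, c.sales FROM authors p JOIN novels c ON c.author_id = p.id

Result:
id | name    | sales
---+---------+------
1  | Orwell  | 3892 
2  | Le Guin | 35226
3  | Borges  | 27964
4  | Orwell  | 71972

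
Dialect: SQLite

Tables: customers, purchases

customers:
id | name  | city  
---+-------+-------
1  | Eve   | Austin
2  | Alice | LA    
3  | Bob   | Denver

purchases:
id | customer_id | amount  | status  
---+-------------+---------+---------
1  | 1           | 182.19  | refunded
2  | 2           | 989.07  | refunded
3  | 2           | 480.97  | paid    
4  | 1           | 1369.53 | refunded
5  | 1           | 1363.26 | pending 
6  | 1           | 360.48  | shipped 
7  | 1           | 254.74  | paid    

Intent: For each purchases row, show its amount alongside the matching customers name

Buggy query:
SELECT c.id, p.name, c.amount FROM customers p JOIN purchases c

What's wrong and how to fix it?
Bug: Missing join condition: each purchases row is matched to all customers rows instead of just its own

Fix: Specify the join condition linking the foreign key to the parent id

Corrected query:
SELECT c.id, p.name, c.amount FROM customers p JOIN purchases c ON c.customer_id = p.id

Result:
id | name  | amount 
---+-------+--------
1  | Eve   | 182.19 
2  | Alice | 989.07 
3  | Alice | 480.97 
4  | Eve   | 1369.53
5  | Eve   | 1363.26
6  | Eve   | 360.48 
7  | Eve   | 254.74 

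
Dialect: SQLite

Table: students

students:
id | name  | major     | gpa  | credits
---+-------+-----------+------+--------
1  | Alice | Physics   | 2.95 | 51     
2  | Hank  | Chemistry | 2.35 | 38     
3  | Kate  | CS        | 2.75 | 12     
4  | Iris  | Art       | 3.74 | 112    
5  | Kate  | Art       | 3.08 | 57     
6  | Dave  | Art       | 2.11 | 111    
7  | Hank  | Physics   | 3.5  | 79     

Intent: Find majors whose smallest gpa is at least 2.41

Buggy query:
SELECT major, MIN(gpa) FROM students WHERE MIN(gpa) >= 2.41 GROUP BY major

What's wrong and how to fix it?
Bug: MIN() in WHERE is a misuse of aggregate

Fix: Replace WHERE with HAVING after the GROUP BY

Corrected query:
SELECT major, MIN(gpa) FROM students GROUP BY major HAVING MIN(gpa) >= 2.41

Result:
major   | MIN(gpa)
--------+---------
CS      | 2.75    
Physics | 2.95    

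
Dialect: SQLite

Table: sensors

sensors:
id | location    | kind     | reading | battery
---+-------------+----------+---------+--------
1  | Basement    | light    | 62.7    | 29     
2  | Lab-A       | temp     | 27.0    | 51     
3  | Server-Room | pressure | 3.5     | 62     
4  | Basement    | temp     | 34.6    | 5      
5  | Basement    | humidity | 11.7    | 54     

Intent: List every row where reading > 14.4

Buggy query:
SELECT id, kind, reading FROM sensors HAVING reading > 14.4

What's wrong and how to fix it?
Bug: This is a non-aggregate query (no GROUP BY, no aggregates), so in SQLite the HAVING clause is invalid here; a row-level condition belongs in WHERE

Fix: Replace HAVING with WHERE since the condition applies to individual rows

Corrected query:
SELECT id, kind, reading FROM sensors WHERE reading > 14.4

Result:
id | kind  | reading
---+-------+--------
1  | light | 62.7   
2  | temp  | 27     
4  | temp  | 34.6   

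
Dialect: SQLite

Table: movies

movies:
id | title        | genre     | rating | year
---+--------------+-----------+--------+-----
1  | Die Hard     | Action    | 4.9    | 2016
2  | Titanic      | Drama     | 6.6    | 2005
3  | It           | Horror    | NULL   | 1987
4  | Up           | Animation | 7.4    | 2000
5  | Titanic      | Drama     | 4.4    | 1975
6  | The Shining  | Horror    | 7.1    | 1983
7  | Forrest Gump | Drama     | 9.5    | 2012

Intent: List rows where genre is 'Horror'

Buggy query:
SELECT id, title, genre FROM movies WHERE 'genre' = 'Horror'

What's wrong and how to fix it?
Bug: Single quotes denote string literals in SQL; the column name is being compared as a constant string

Fix: Reference the column as genre without single quotes

Corrected query:
SELECT id, title, genre FROM movies WHERE genre = 'Horror'

Result:
id | title       | genre 
---+-------------+-------
3  | It          | Horror
6  | The Shining | Horror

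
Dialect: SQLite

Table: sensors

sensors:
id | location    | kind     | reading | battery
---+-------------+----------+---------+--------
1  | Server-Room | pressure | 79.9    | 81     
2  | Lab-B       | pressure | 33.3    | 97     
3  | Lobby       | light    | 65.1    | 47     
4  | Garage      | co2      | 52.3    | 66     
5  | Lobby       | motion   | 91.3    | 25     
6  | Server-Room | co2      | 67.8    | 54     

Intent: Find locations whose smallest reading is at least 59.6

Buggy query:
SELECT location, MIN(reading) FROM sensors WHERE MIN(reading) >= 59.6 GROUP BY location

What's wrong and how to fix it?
Bug: MIN() in WHERE is a misuse of aggregate

Fix: Use HAVING for the per-group MIN condition

Corrected query:
SELECT location, MIN(reading) FROM sensors GROUP BY location HAVING MIN(reading) >= 59.6

Result:
location    | MIN(reading)
------------+-------------
Lobby       | 65.1        
Server-Room | 67.8        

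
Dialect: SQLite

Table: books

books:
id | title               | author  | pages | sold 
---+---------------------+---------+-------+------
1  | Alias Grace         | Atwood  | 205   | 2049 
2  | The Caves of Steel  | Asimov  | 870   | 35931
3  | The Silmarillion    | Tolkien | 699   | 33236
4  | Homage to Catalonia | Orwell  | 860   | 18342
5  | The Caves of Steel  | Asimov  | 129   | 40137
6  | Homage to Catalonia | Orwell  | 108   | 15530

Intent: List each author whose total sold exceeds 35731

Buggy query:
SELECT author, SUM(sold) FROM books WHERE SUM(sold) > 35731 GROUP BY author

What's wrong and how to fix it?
Bug: SUM(sold) is an aggregate, but WHERE filters rows before aggregation

Fix: Move the aggregate condition to a HAVING clause

Corrected query:
SELECT author, SUM(sold) FROM books GROUP BY author HAVING SUM(sold) > 35731

Result:
author | SUM(sold)
-------+----------
Asimov | 76068    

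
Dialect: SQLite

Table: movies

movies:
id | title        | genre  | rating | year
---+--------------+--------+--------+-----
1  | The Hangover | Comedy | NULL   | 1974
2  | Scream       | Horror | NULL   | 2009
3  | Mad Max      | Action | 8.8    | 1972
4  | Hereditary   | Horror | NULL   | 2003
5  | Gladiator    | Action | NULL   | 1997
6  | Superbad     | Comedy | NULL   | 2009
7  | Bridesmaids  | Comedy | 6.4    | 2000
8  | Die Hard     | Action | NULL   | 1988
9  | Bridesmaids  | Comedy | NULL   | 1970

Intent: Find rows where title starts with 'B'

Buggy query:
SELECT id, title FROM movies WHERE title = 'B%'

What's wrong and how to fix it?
Bug: Wildcards only work with LIKE; '=' treats '%' as a literal character

Fix: Use LIKE for wildcard pattern matching

Corrected query:
SELECT id, title FROM movies WHERE title LIKE 'B%'

Result:
id | title      
---+------------
7  | Bridesmaids
9  | Bridesmaids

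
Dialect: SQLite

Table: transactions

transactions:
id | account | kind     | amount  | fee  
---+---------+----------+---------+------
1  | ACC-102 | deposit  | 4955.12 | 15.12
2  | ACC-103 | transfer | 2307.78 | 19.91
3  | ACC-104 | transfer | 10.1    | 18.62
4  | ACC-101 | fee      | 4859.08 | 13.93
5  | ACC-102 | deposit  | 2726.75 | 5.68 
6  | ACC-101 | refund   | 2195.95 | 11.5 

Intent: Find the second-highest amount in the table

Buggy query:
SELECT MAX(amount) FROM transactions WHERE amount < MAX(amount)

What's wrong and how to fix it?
Bug: The inner MAX is an aggregate inside WHERE, which is not allowed

Fix: Compute the overall MAX in a subquery, then take MAX of rows below it

Corrected query:
SELECT MAX(amount) FROM transactions WHERE amount < (SELECT MAX(amount) FROM transactions)

Result:
MAX(amount)
-----------
4859.08    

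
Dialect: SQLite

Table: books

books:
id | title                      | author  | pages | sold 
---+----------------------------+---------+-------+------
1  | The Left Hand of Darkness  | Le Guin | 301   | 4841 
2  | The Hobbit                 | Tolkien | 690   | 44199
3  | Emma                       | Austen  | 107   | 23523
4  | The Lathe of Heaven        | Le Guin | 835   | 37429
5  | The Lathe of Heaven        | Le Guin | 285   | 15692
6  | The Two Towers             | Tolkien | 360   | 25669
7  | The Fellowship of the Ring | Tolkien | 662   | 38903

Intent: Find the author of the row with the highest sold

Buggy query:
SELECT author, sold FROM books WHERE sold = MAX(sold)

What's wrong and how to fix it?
Bug: MAX(sold) is an aggregate and cannot be used directly in WHERE

Fix: Wrap MAX in a scalar subquery so WHERE compares against a single value

Corrected query:
SELECT author, sold FROM books WHERE sold = (SELECT MAX(sold) FROM books)

Result:
author  | sold 
--------+------
Tolkien | 44199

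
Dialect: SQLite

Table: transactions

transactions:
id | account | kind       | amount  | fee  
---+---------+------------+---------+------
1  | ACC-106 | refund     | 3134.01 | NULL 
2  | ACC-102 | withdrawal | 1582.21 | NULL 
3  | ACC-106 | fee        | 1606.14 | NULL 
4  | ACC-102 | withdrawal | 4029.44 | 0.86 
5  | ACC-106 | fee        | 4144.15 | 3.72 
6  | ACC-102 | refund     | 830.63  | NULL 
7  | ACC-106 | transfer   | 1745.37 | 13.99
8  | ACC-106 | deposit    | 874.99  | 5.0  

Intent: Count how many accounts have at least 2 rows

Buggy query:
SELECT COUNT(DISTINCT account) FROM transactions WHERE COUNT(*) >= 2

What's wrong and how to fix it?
Bug: WHERE filters individual rows, not groups, so a group-level COUNT is invalid there

Fix: Group first with HAVING COUNT(*) >= 2, then COUNT the resulting groups

Corrected query:
SELECT COUNT(*) FROM (SELECT account FROM transactions GROUP BY account HAVING COUNT(*) >= 2)

Result:
COUNT(*)
--------
2       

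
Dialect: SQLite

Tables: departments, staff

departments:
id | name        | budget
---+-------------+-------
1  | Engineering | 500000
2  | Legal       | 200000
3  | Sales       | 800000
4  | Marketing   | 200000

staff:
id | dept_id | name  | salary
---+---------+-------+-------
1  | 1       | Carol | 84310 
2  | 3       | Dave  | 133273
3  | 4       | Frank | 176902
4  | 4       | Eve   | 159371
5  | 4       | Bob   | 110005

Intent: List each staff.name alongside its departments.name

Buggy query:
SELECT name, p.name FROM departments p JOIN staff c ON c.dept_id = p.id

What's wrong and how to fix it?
Bug: 'name' exists in both joined tables, so the database can't tell which one is meant

Fix: Qualify the column with its table alias (c.name)

Corrected query:
SELECT c.name, p.name FROM departments p JOIN staff c ON c.dept_id = p.id

Result:
name  | name       
------+------------
Carol | Engineering
Dave  | Sales      
Frank | Marketing  
Eve   | Marketing  
Bob   | Marketing  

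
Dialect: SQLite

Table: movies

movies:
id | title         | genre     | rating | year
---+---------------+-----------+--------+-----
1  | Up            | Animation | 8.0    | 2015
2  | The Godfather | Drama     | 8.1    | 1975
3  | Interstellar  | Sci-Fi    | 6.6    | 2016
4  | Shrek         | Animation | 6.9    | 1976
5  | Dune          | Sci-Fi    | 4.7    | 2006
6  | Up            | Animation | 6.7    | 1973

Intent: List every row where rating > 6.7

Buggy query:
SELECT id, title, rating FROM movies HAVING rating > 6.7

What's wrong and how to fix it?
Bug: HAVING filters the output of aggregation, but this query has no GROUP BY and no aggregate functions, so SQLite rejects it (HAVING clause on a non-aggregate query); the condition here is per row

Fix: Use WHERE for row-level filtering

Corrected query:
SELECT id, title, rating FROM movies WHERE rating > 6.7

Result:
id | title         | rating
---+---------------+-------
1  | Up            | 8     
2  | The Godfather | 8.1   
4  | Shrek         | 6.9   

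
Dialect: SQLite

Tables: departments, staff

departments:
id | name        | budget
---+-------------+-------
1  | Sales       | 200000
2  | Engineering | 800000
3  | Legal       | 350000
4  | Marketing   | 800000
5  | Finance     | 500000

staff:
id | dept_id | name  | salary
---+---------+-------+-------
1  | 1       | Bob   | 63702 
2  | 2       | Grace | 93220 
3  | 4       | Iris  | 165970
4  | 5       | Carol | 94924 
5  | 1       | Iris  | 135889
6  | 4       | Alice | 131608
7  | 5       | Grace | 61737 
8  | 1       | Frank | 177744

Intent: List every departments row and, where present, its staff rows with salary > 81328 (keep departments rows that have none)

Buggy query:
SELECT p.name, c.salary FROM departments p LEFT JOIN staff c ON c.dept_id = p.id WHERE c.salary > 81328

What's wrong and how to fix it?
Bug: Filtering c.salary in WHERE discards the NULL rows produced by LEFT JOIN, turning it into an inner join

Fix: Move the right-table condition into the ON clause so unmatched parents are kept

Corrected query:
SELECT p.name, c.salary FROM departments p LEFT JOIN staff c ON c.dept_id = p.id AND c.salary > 81328

Result:
name        | salary
------------+-------
Sales       | 135889
Sales       | 177744
Engineering | 93220 
Legal       | NULL  
Marketing   | 131608
Marketing   | 165970
Finance     | 94924 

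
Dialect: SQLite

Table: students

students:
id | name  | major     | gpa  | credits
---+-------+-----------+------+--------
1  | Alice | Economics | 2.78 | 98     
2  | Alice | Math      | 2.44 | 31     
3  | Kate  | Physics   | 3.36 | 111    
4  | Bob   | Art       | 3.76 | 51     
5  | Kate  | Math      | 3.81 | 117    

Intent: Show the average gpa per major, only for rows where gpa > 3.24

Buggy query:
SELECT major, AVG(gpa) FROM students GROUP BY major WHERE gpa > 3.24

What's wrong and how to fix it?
Bug: Row-level WHERE must come before GROUP BY in the clause order

Fix: Place WHERE between FROM and GROUP BY

Corrected query:
SELECT major, AVG(gpa) FROM students WHERE gpa > 3.24 GROUP BY major

Result:
major   | AVG(gpa)
--------+---------
Art     | 3.76    
Math    | 3.81    
Physics | 3.36    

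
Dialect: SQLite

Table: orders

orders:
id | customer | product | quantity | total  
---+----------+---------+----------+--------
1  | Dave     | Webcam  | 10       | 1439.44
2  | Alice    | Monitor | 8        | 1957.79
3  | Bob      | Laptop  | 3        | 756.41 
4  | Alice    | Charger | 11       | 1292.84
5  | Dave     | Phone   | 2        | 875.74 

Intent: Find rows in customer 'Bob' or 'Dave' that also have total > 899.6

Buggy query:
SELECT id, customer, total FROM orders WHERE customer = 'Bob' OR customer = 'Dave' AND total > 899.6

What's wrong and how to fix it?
Bug: AND binds tighter than OR, so this parses as customer = 'Bob' OR (customer = 'Dave' AND total > 899.6)

Fix: Group the OR with parentheses (or use IN), then AND the threshold

Corrected query:
SELECT id, customer, total FROM orders WHERE (customer = 'Bob' OR customer = 'Dave') AND total > 899.6

Result:
id | customer | total  
---+----------+--------
1  | Dave     | 1439.44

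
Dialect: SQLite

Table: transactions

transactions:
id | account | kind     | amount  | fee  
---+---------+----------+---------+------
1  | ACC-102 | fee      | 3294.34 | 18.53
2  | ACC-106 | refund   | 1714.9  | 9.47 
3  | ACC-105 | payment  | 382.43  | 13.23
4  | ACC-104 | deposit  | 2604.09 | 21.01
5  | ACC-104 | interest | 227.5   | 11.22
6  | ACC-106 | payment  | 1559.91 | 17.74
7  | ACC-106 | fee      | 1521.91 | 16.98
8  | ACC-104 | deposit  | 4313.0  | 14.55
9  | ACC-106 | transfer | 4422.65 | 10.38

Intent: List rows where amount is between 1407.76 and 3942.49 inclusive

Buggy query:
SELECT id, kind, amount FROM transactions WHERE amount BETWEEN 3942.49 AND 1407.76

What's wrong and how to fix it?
Bug: BETWEEN expects the lower bound first; with 3942.49 AND 1407.76 the range is empty

Fix: Swap the bounds so the smaller value comes first

Corrected query:
SELECT id, kind, amount FROM transactions WHERE amount BETWEEN 1407.76 AND 3942.49

Result:
id | kind    | amount 
---+---------+--------
1  | fee     | 3294.34
2  | refund  | 1714.9 
4  | deposit | 2604.09
6  | payment | 1559.91
7  | fee     | 1521.91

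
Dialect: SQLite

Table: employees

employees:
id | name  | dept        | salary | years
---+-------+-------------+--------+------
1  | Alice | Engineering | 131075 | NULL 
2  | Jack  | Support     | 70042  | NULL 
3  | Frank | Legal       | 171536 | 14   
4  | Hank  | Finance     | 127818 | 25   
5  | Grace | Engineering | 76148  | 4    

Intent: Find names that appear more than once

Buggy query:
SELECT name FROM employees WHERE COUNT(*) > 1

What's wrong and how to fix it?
Bug: WHERE can't reference COUNT(*); aggregates are computed after WHERE

Fix: Group first, then use HAVING for the count condition

Corrected query:
SELECT name FROM employees GROUP BY name HAVING COUNT(*) > 1

Result:
(no rows)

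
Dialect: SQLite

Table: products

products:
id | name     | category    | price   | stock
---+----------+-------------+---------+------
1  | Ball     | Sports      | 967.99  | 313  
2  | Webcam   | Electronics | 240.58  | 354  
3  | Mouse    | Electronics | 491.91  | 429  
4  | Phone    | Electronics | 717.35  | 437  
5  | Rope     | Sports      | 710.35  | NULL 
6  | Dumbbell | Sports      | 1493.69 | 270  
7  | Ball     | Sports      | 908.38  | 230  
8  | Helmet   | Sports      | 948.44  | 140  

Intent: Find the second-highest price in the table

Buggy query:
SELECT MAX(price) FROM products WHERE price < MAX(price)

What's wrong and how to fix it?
Bug: The inner MAX is an aggregate inside WHERE, which is not allowed

Fix: Put the inner MAX in a scalar subquery

Corrected query:
SELECT MAX(price) FROM products WHERE price < (SELECT MAX(price) FROM products)

Result:
MAX(price)
----------
967.99    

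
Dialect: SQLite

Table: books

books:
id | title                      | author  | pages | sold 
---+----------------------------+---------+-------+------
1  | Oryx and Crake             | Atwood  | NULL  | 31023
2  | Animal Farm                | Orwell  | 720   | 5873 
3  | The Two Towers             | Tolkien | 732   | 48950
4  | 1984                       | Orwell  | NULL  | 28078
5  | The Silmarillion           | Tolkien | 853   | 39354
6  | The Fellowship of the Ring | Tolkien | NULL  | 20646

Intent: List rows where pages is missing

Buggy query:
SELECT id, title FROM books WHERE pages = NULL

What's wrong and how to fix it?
Bug: Comparing to NULL with '=' never matches; NULL = NULL is unknown, not true

Fix: Replace '= NULL' with 'IS NULL'

Corrected query:
SELECT id, title FROM books WHERE pages IS NULL

Result:
id | title                     
---+---------------------------
1  | Oryx and Crake            
4  | 1984                      
6  | The Fellowship of the Ring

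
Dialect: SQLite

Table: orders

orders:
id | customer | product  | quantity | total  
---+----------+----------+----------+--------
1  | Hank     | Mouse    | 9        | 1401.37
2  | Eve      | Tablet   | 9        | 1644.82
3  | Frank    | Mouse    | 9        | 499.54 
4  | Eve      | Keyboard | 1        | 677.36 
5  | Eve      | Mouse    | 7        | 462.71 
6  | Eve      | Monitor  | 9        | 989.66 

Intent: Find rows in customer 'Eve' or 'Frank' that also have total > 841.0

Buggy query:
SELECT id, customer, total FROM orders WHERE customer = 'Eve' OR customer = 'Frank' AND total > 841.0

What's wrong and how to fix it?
Bug: AND binds tighter than OR, so this parses as customer = 'Eve' OR (customer = 'Frank' AND total > 841.0)

Fix: Group the OR with parentheses (or use IN), then AND the threshold

Corrected query:
SELECT id, customer, total FROM orders WHERE (customer = 'Eve' OR customer = 'Frank') AND total > 841.0

Result:
id | customer | total  
---+----------+--------
2  | Eve      | 1644.82
6  | Eve      | 989.66 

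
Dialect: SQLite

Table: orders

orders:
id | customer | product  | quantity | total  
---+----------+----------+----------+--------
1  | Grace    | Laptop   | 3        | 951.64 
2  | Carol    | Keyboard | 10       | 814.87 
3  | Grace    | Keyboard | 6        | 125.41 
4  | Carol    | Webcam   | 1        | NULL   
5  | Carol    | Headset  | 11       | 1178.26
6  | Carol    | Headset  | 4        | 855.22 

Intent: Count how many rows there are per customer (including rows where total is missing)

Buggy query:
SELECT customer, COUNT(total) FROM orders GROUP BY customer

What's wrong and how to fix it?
Bug: COUNT(column) counts non-NULL values only; rows with NULL total aren't counted

Fix: Replace COUNT(total) with COUNT(*)

Corrected query:
SELECT customer, COUNT(*) FROM orders GROUP BY customer

Result:
customer | COUNT(*)
---------+---------
Carol    | 4       
Grace    | 2       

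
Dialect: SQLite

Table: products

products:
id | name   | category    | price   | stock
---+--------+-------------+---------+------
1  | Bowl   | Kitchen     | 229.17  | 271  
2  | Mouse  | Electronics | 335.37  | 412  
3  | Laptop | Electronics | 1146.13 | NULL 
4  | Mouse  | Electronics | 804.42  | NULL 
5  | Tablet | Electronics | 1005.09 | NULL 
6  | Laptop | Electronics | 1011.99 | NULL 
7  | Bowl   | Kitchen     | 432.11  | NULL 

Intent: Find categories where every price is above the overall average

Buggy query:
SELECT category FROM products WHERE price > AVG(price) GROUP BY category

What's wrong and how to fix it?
Bug: AVG() is an aggregate; it can't sit directly in WHERE

Fix: Use a subquery for AVG and a HAVING MIN(...) filter so the condition holds for every row in the group

Corrected query:
SELECT category FROM products GROUP BY category HAVING MIN(price) > (SELECT AVG(price) FROM products)

Result:
(no rows)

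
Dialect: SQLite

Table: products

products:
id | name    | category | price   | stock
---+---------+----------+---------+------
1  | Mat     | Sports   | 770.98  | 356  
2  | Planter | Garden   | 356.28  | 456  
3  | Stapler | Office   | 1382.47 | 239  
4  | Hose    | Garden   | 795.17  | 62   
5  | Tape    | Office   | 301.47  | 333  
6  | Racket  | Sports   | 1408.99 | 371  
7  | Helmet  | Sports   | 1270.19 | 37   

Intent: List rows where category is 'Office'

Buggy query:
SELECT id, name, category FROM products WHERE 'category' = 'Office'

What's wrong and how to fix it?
Bug: 'category' in single quotes is a string literal, not the column; the comparison is literal-vs-literal and never true

Fix: Reference the column as category without single quotes

Corrected query:
SELECT id, name, category FROM products WHERE category = 'Office'

Result:
id | name    | category
---+---------+---------
3  | Stapler | Office  
5  | Tape    | Office  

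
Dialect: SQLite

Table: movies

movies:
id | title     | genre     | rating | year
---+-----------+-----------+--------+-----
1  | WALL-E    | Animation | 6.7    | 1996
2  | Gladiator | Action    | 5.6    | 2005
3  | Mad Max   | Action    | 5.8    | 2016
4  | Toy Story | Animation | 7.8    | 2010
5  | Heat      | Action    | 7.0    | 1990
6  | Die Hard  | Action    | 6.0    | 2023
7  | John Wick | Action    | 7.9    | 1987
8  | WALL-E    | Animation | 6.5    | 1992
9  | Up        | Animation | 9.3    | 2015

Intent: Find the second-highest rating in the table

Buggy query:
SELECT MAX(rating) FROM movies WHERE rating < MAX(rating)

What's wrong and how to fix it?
Bug: The inner MAX is an aggregate inside WHERE, which is not allowed

Fix: Compute the overall MAX in a subquery, then take MAX of rows below it

Corrected query:
SELECT MAX(rating) FROM movies WHERE rating < (SELECT MAX(rating) FROM movies)

Result:
MAX(rating)
-----------
7.9        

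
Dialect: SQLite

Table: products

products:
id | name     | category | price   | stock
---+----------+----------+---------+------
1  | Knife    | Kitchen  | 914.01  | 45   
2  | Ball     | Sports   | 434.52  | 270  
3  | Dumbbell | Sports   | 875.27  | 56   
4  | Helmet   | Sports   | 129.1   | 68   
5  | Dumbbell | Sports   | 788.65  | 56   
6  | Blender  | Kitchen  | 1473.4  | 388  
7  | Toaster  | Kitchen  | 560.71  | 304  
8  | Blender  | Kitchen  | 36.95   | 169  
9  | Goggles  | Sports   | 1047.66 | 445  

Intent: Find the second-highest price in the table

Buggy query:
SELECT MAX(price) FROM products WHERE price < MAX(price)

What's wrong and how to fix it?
Bug: The inner MAX is an aggregate inside WHERE, which is not allowed

Fix: Compute the overall MAX in a subquery, then take MAX of rows below it

Corrected query:
SELECT MAX(price) FROM products WHERE price < (SELECT MAX(price) FROM products)

Result:
MAX(price)
----------
1047.66   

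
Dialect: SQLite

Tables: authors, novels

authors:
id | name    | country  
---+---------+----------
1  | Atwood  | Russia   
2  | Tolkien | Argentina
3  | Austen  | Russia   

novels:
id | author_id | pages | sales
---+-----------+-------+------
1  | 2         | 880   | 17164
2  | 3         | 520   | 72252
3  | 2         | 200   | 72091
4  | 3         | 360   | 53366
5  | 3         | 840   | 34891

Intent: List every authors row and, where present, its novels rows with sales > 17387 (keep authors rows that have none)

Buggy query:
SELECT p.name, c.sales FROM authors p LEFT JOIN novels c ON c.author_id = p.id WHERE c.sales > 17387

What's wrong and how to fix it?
Bug: Filtering c.sales in WHERE discards the NULL rows produced by LEFT JOIN, turning it into an inner join

Fix: Put 'c.sales > 17387' in the JOIN's ON clause instead of WHERE

Corrected query:
SELECT p.name, c.sales FROM authors p LEFT JOIN novels c ON c.author_id = p.id AND c.sales > 17387

Result:
name    | sales
--------+------
Atwood  | NULL 
Tolkien | 72091
Austen  | 34891
Austen  | 53366
Austen  | 72252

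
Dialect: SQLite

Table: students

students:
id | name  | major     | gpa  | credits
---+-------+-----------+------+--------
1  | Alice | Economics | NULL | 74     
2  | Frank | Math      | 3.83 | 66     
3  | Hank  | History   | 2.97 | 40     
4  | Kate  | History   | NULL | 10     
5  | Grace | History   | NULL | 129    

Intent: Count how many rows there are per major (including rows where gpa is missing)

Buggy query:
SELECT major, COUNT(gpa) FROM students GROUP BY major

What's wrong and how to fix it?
Bug: COUNT(column) counts non-NULL values only; rows with NULL gpa aren't counted

Fix: Use COUNT(*) to count all rows regardless of NULL

Corrected query:
SELECT major, COUNT(*) FROM students GROUP BY major

Result:
major     | COUNT(*)
----------+---------
Economics | 1       
History   | 3       
Math      | 1       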